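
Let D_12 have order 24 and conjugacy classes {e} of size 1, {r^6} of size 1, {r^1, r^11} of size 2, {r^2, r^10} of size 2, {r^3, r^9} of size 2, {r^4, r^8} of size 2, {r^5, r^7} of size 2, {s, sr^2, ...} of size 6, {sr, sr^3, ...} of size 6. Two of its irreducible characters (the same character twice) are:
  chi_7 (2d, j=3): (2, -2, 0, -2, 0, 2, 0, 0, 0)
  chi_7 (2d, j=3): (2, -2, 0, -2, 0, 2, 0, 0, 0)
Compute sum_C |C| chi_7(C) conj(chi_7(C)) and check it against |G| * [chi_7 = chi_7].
Sum = 24 = |G| = 24; so <chi_7, chi_7> = 1 (norm-1 confirms irreducibility).

Explanation: Compute term by term over conjugacy classes (|C| * chi_7(C) * conj(chi_7(C))):
  1*(2)*conj(2) + 1*(-2)*conj(-2) + 2*(0)*conj(0) + 2*(-2)*conj(-2) + 2*(0)*conj(0) + 2*(2)*conj(2) + 2*(0)*conj(0) + 6*(0)*conj(0) + 6*(0)*conj(0)
  = (4) + (4) + (0) + (8) + (0) + (8) + (0) + (0) + (0)
  = 24.
Dividing by |G| = 24 gives 24/24 = 1, matching the row-orthogonality relation <chi_7, chi_7> = [chi_7 = chi_7].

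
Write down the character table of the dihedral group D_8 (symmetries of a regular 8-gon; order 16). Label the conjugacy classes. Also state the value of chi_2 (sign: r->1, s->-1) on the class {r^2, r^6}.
Conjugacy classes: {e} of size 1, {r^4} of size 1, {r^1, r^7} of size 2, {r^2, r^6} of size 2, {r^3, r^5} of size 2, {s, sr^2, ...} of size 4, {sr, sr^3, ...} of size 4.
Character table:
  irrep \ class              {e} (size 1)  {r^4} (size 1)  {r^1, r^7} (size 2)  {r^2, r^6} (size 2)  {r^3, r^5} (size 2)  {s, sr^2, ...} (size 4)  {sr, sr^3, ...} (size 4)
  chi_1 (triv)               1             1               1                    1                    1                    1                        1                       
  chi_2 (sign: r->1, s->-1)  1             1               1                    1                    1                    -1                       -1                      
  chi_3 (r->-1, s->1)        1             1               -1                   1                    -1                   1                        -1                      
  chi_4 (r->-1, s->-1)       1             1               -1                   1                    -1                   -1                       1                       
  chi_5 (2d, j=1)            2             -2              sqrt(2)              0                    -sqrt(2)             0                        0                       
  chi_6 (2d, j=2)            2             2               0                    -2                   0                    0                        0                       
  chi_7 (2d, j=3)            2             -2              -sqrt(2)             0                    sqrt(2)              0                        0                       

Spot check: chi_2 (sign: r->1, s->-1) on {r^2, r^6} = 1.

D_8 has order 2*8 = 16 with 7 conjugacy classes, hence 7 irreducibles. Sum of squared dims 1 + 1 + 1 + 1 + 4 + 4 + 4 = 16 = |G|. Linear characters come from the abelianisation; the 2-dimensional irreps have character r^k -> 2*cos(2*pi*j*k/8), reflections -> 0.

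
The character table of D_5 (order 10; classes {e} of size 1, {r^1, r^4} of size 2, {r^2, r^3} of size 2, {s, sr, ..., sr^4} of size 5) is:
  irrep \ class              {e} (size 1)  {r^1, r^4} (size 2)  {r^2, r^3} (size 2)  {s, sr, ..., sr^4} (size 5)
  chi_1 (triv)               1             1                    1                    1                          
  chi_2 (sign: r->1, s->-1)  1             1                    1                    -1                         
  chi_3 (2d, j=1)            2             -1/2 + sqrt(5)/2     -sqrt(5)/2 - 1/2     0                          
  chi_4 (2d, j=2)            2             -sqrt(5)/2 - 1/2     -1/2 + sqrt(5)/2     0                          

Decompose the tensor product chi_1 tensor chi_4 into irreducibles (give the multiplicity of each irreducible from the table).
chi_1 tensor chi_4 = chi_4 (all other irreducibles have multiplicity 0).

Reasoning: The character of a tensor product is the pointwise product (chi_1 * chi_4)(C) = chi_1(C) * chi_4(C):
  {e}: (1)*(2), {r^1, r^4}: (1)*(-sqrt(5)/2 - 1/2), {r^2, r^3}: (1)*(-1/2 + sqrt(5)/2), {s, sr, ..., sr^4}: (1)*(0)
so (chi_1 * chi_4) takes values
  {e} -> 2, {r^1, r^4} -> -sqrt(5)/2 - 1/2, {r^2, r^3} -> -1/2 + sqrt(5)/2, {s, sr, ..., sr^4} -> 0.
Now take the inner product of this character with each irreducible chi from the table, <chi_1*chi_4, chi> = (1/10) sum_C |C| (chi_1*chi_4)(C) conj(chi(C)):
  <chi_1*chi_4, chi_1> = (1/10)[1*(2)*conj(1) + 2*(-sqrt(5)/2 - 1/2)*conj(1) + 2*(-1/2 + sqrt(5)/2)*conj(1) + 5*(0)*conj(1)]
      = (1/10)[(2) + (-sqrt(5) - 1) + (-1 + sqrt(5)) + (0)] = 0/10 = 0
  <chi_1*chi_4, chi_2> = (1/10)[1*(2)*conj(1) + 2*(-sqrt(5)/2 - 1/2)*conj(1) + 2*(-1/2 + sqrt(5)/2)*conj(1) + 5*(0)*conj(-1)]
      = (1/10)[(2) + (-sqrt(5) - 1) + (-1 + sqrt(5)) + (0)] = 0/10 = 0
  <chi_1*chi_4, chi_3> = (1/10)[1*(2)*conj(2) + 2*(-sqrt(5)/2 - 1/2)*conj(-1/2 + sqrt(5)/2) + 2*(-1/2 + sqrt(5)/2)*conj(-sqrt(5)/2 - 1/2) + 5*(0)*conj(0)]
      = (1/10)[(4) + (-2) + (-2) + (0)] = 0/10 = 0
  <chi_1*chi_4, chi_4> = (1/10)[1*(2)*conj(2) + 2*(-sqrt(5)/2 - 1/2)*conj(-sqrt(5)/2 - 1/2) + 2*(-1/2 + sqrt(5)/2)*conj(-1/2 + sqrt(5)/2) + 5*(0)*conj(0)]
      = (1/10)[(4) + (sqrt(5) + 3) + (3 - sqrt(5)) + (0)] = 10/10 = 1
Hence the multiplicities are chi_4: 1. Dimension check: dim(chi_1)*dim(chi_4) = 1*2 = 2 and sum (mult * dim) = 1*2 = 2.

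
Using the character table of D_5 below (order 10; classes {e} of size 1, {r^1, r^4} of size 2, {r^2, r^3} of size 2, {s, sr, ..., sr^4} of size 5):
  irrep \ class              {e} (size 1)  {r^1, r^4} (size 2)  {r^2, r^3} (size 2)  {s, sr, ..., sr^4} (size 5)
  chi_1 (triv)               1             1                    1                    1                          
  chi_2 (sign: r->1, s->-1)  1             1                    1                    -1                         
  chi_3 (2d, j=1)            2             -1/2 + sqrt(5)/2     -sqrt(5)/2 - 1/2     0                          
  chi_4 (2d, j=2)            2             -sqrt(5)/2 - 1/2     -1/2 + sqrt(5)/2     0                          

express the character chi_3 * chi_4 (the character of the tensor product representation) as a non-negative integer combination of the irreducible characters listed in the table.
chi_3 tensor chi_4 = chi_3 + chi_4 (all other irreducibles have multiplicity 0).

Derivation: The character of a tensor product is the pointwise product (chi_3 * chi_4)(C) = chi_3(C) * chi_4(C):
  {e}: (2)*(2), {r^1, r^4}: (-1/2 + sqrt(5)/2)*(-sqrt(5)/2 - 1/2), {r^2, r^3}: (-sqrt(5)/2 - 1/2)*(-1/2 + sqrt(5)/2), {s, sr, ..., sr^4}: (0)*(0)
so (chi_3 * chi_4) takes values
  {e} -> 4, {r^1, r^4} -> -1, {r^2, r^3} -> -1, {s, sr, ..., sr^4} -> 0.
Now take the inner product of this character with each irreducible chi from the table, <chi_3*chi_4, chi> = (1/10) sum_C |C| (chi_3*chi_4)(C) conj(chi(C)):
  <chi_3*chi_4, chi_1> = (1/10)[1*(4)*conj(1) + 2*(-1)*conj(1) + 2*(-1)*conj(1) + 5*(0)*conj(1)]
      = (1/10)[(4) + (-2) + (-2) + (0)] = 0/10 = 0
  <chi_3*chi_4, chi_2> = (1/10)[1*(4)*conj(1) + 2*(-1)*conj(1) + 2*(-1)*conj(1) + 5*(0)*conj(-1)]
      = (1/10)[(4) + (-2) + (-2) + (0)] = 0/10 = 0
  <chi_3*chi_4, chi_3> = (1/10)[1*(4)*conj(2) + 2*(-1)*conj(-1/2 + sqrt(5)/2) + 2*(-1)*conj(-sqrt(5)/2 - 1/2) + 5*(0)*conj(0)]
      = (1/10)[(8) + (1 - sqrt(5)) + (1 + sqrt(5)) + (0)] = 10/10 = 1
  <chi_3*chi_4, chi_4> = (1/10)[1*(4)*conj(2) + 2*(-1)*conj(-sqrt(5)/2 - 1/2) + 2*(-1)*conj(-1/2 + sqrt(5)/2) + 5*(0)*conj(0)]
      = (1/10)[(8) + (1 + sqrt(5)) + (1 - sqrt(5)) + (0)] = 10/10 = 1
Hence the multiplicities are chi_3: 1, chi_4: 1. Dimension check: dim(chi_3)*dim(chi_4) = 2*2 = 4 and sum (mult * dim) = 1*2 + 1*2 = 4.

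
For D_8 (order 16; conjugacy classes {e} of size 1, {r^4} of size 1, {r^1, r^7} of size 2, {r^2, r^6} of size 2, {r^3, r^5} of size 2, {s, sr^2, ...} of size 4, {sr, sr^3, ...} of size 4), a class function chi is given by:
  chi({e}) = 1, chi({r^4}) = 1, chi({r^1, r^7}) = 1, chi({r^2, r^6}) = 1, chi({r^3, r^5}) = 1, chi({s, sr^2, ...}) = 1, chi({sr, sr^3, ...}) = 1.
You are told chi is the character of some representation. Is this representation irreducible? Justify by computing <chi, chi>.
Irreducible: <chi, chi> = 1.

Proof sketch: <chi, chi> = (1/|G|) sum_C |C| * |chi(C)|^2 = (1/16)[1*|1|^2 + 1*|1|^2 + 2*|1|^2 + 2*|1|^2 + 2*|1|^2 + 4*|1|^2 + 4*|1|^2]
  = (1/16)[(1) + (1) + (2) + (2) + (2) + (4) + (4)] = 16/16 = 1.
A character is irreducible iff <chi, chi> = 1, so this representation is irreducible.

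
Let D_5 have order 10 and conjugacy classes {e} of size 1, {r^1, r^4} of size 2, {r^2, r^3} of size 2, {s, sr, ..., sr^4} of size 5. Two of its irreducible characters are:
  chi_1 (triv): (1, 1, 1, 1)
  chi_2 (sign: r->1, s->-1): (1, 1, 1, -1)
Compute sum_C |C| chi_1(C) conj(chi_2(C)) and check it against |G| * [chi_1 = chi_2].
Sum = 0; so <chi_1, chi_2> = 0 (distinct irreducibles are orthogonal).

Solution. Compute term by term over conjugacy classes (|C| * chi_1(C) * conj(chi_2(C))):
  1*(1)*conj(1) + 2*(1)*conj(1) + 2*(1)*conj(1) + 5*(1)*conj(-1)
  = (1) + (2) + (2) + (-5)
  = 0.
Dividing by |G| = 10 gives 0/10 = 0, matching the row-orthogonality relation <chi_1, chi_2> = [chi_1 = chi_2].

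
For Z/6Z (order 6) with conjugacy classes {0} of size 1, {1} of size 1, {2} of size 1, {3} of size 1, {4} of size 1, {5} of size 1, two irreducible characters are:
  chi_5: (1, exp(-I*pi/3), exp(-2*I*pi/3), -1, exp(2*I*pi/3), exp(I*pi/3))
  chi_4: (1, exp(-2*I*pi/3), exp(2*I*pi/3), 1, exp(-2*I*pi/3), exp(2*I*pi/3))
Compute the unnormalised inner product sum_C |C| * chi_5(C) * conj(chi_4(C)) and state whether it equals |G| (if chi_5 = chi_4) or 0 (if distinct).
Sum = 0; so <chi_5, chi_4> = 0 (distinct irreducibles are orthogonal).

Derivation: Compute term by term over conjugacy classes (|C| * chi_5(C) * conj(chi_4(C))):
  1*(1)*conj(1) + 1*(exp(-I*pi/3))*conj(exp(-2*I*pi/3)) + 1*(exp(-2*I*pi/3))*conj(exp(2*I*pi/3)) + 1*(-1)*conj(1) + 1*(exp(2*I*pi/3))*conj(exp(-2*I*pi/3)) + 1*(exp(I*pi/3))*conj(exp(2*I*pi/3))
  = (1) + (exp(I*pi/3)) + (exp(2*I*pi/3)) + (-1) + (exp(-2*I*pi/3)) + (exp(-I*pi/3))
  = 0.
(Exp terms are combined using exp(i*s)*conj(exp(i*t)) = exp(i*(s-t)), and sums of them are collapsed using the identity that for every m > 1 the m distinct m-th roots of unity sum to 0, e.g. 1 + exp(2*I*pi/3) + exp(-2*I*pi/3) = 0.)
Dividing by |G| = 6 gives 0/6 = 0, matching the row-orthogonality relation <chi_5, chi_4> = [chi_5 = chi_4].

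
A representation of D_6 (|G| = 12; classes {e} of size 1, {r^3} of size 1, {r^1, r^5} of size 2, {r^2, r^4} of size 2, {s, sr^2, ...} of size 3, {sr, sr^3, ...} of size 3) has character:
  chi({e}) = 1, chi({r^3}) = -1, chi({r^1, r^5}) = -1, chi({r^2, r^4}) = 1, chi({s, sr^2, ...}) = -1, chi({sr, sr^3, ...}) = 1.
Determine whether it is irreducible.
Irreducible: <chi, chi> = 1.

<chi, chi> = (1/|G|) sum_C |C| * |chi(C)|^2 = (1/12)[1*|1|^2 + 1*|-1|^2 + 2*|-1|^2 + 2*|1|^2 + 3*|-1|^2 + 3*|1|^2]
  = (1/12)[(1) + (1) + (2) + (2) + (3) + (3)] = 12/12 = 1.
A character is irreducible iff <chi, chi> = 1, so this representation is irreducible.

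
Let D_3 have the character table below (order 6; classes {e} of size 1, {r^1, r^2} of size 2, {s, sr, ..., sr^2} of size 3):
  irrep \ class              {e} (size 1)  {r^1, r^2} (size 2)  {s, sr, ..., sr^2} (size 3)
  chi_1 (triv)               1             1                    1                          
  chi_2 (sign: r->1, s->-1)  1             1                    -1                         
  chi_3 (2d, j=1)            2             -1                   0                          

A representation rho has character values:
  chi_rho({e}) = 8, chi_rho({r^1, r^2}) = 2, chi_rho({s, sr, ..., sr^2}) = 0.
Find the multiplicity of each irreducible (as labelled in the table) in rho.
Multiplicities: chi_1: 2, chi_2: 2, chi_3: 2.

Argument: Use <chi_rho, chi> = (1/|G|) sum_C |C| * chi_rho(C) * conj(chi(C)) with |G| = 6 for each irreducible chi in the table:
  <chi_rho, chi_1> = (1/6)[1*(8)*conj(1) + 2*(2)*conj(1) + 3*(0)*conj(1)]
      = (1/6)[(8) + (4) + (0)] = 12/6 = 2
  <chi_rho, chi_2> = (1/6)[1*(8)*conj(1) + 2*(2)*conj(1) + 3*(0)*conj(-1)]
      = (1/6)[(8) + (4) + (0)] = 12/6 = 2
  <chi_rho, chi_3> = (1/6)[1*(8)*conj(2) + 2*(2)*conj(-1) + 3*(0)*conj(0)]
      = (1/6)[(16) + (-4) + (0)] = 12/6 = 2
Dimension check: dim(rho) = sum (mult * dim) = 2*1 + 2*1 + 2*2 = 8 = chi_rho(e) = 8.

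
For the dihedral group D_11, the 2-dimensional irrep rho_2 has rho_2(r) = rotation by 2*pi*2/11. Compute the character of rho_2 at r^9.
chi_{rho_2}(r^9) = 2*cos(2*pi*2*9/11) = -2*cos(3*pi/11)

Justification: rho_2(r^9) is rotation by angle 2*pi*2*9/11, whose trace is 2*cos(2*pi*2*9/11) = -2*cos(3*pi/11).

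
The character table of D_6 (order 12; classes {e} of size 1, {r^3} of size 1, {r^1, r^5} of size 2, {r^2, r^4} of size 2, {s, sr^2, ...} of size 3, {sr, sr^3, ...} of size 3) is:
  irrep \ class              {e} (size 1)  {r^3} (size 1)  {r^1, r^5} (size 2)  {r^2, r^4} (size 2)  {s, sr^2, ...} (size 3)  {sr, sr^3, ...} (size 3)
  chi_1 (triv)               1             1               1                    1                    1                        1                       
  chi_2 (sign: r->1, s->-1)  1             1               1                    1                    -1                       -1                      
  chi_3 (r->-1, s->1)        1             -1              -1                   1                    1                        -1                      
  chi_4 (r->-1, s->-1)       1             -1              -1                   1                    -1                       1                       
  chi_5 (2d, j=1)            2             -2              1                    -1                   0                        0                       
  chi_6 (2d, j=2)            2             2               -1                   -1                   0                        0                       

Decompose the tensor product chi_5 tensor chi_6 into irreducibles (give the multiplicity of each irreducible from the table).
chi_5 tensor chi_6 = chi_3 + chi_4 + chi_5 (all other irreducibles have multiplicity 0).

Why: The character of a tensor product is the pointwise product (chi_5 * chi_6)(C) = chi_5(C) * chi_6(C):
  {e}: (2)*(2), {r^3}: (-2)*(2), {r^1, r^5}: (1)*(-1), {r^2, r^4}: (-1)*(-1), {s, sr^2, ...}: (0)*(0), {sr, sr^3, ...}: (0)*(0)
so (chi_5 * chi_6) takes values
  {e} -> 4, {r^3} -> -4, {r^1, r^5} -> -1, {r^2, r^4} -> 1, {s, sr^2, ...} -> 0, {sr, sr^3, ...} -> 0.
Now take the inner product of this character with each irreducible chi from the table, <chi_5*chi_6, chi> = (1/12) sum_C |C| (chi_5*chi_6)(C) conj(chi(C)):
  <chi_5*chi_6, chi_1> = (1/12)[1*(4)*conj(1) + 1*(-4)*conj(1) + 2*(-1)*conj(1) + 2*(1)*conj(1) + 3*(0)*conj(1) + 3*(0)*conj(1)]
      = (1/12)[(4) + (-4) + (-2) + (2) + (0) + (0)] = 0/12 = 0
  <chi_5*chi_6, chi_2> = (1/12)[1*(4)*conj(1) + 1*(-4)*conj(1) + 2*(-1)*conj(1) + 2*(1)*conj(1) + 3*(0)*conj(-1) + 3*(0)*conj(-1)]
      = (1/12)[(4) + (-4) + (-2) + (2) + (0) + (0)] = 0/12 = 0
  <chi_5*chi_6, chi_3> = (1/12)[1*(4)*conj(1) + 1*(-4)*conj(-1) + 2*(-1)*conj(-1) + 2*(1)*conj(1) + 3*(0)*conj(1) + 3*(0)*conj(-1)]
      = (1/12)[(4) + (4) + (2) + (2) + (0) + (0)] = 12/12 = 1
  <chi_5*chi_6, chi_4> = (1/12)[1*(4)*conj(1) + 1*(-4)*conj(-1) + 2*(-1)*conj(-1) + 2*(1)*conj(1) + 3*(0)*conj(-1) + 3*(0)*conj(1)]
      = (1/12)[(4) + (4) + (2) + (2) + (0) + (0)] = 12/12 = 1
  <chi_5*chi_6, chi_5> = (1/12)[1*(4)*conj(2) + 1*(-4)*conj(-2) + 2*(-1)*conj(1) + 2*(1)*conj(-1) + 3*(0)*conj(0) + 3*(0)*conj(0)]
      = (1/12)[(8) + (8) + (-2) + (-2) + (0) + (0)] = 12/12 = 1
  <chi_5*chi_6, chi_6> = (1/12)[1*(4)*conj(2) + 1*(-4)*conj(2) + 2*(-1)*conj(-1) + 2*(1)*conj(-1) + 3*(0)*conj(0) + 3*(0)*conj(0)]
      = (1/12)[(8) + (-8) + (2) + (-2) + (0) + (0)] = 0/12 = 0
Hence the multiplicities are chi_3: 1, chi_4: 1, chi_5: 1. Dimension check: dim(chi_5)*dim(chi_6) = 2*2 = 4 and sum (mult * dim) = 1*1 + 1*1 + 1*2 = 4.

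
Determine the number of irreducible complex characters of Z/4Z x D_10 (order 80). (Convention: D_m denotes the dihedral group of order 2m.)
32

Details: The number of irreducible complex representations of a finite group equals its number of conjugacy classes. For a direct product, #classes(G x H) = #classes(G) * #classes(H). Z/4Z has 4 classes (abelian), D_10 has 8 classes, so 4 * 8 = 32, so Z/4Z x D_10 (order 80) has exactly 32 irreducible complex representations.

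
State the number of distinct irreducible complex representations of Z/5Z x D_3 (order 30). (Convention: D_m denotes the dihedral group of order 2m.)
15

Proof sketch: The number of irreducible complex representations of a finite group equals its number of conjugacy classes. For a direct product, #classes(G x H) = #classes(G) * #classes(H). Z/5Z has 5 classes (abelian), D_3 has 3 classes, so 5 * 3 = 15, so Z/5Z x D_3 (order 30) has exactly 15 irreducible complex representations.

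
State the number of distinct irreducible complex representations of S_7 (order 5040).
15

Working: The number of irreducible complex representations of a finite group equals its number of conjugacy classes. Conjugacy classes in S_7 correspond to cycle types, i.e. partitions of 7; there are p(7) = 15 of them, so S_7 (order 5040) has exactly 15 irreducible complex representations.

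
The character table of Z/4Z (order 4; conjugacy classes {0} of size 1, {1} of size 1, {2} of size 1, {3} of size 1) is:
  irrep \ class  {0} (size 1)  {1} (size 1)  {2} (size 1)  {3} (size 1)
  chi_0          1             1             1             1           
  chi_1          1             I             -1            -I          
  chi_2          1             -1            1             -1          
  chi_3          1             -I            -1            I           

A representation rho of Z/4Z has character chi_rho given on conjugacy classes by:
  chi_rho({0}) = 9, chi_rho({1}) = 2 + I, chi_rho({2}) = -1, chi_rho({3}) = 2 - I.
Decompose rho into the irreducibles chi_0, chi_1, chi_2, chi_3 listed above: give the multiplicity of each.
Multiplicities: chi_0: 3, chi_1: 3, chi_2: 1, chi_3: 2.

Why: Use <chi_rho, chi> = (1/|G|) sum_C |C| * chi_rho(C) * conj(chi(C)) with |G| = 4 for each irreducible chi in the table:
  <chi_rho, chi_0> = (1/4)[1*(9)*conj(1) + 1*(2 + I)*conj(1) + 1*(-1)*conj(1) + 1*(2 - I)*conj(1)]
      = (1/4)[(9) + (2 + I) + (-1) + (2 - I)] = 12/4 = 3
  <chi_rho, chi_1> = (1/4)[1*(9)*conj(1) + 1*(2 + I)*conj(I) + 1*(-1)*conj(-1) + 1*(2 - I)*conj(-I)]
      = (1/4)[(9) + (1 - 2*I) + (1) + (1 + 2*I)] = 12/4 = 3
  <chi_rho, chi_2> = (1/4)[1*(9)*conj(1) + 1*(2 + I)*conj(-1) + 1*(-1)*conj(1) + 1*(2 - I)*conj(-1)]
      = (1/4)[(9) + (-2 - I) + (-1) + (-2 + I)] = 4/4 = 1
  <chi_rho, chi_3> = (1/4)[1*(9)*conj(1) + 1*(2 + I)*conj(-I) + 1*(-1)*conj(-1) + 1*(2 - I)*conj(I)]
      = (1/4)[(9) + (-1 + 2*I) + (1) + (-1 - 2*I)] = 8/4 = 2
(Exp terms are combined using exp(i*s)*conj(exp(i*t)) = exp(i*(s-t)), and sums of them are collapsed using the identity that for every m > 1 the m distinct m-th roots of unity sum to 0, e.g. 1 + exp(2*I*pi/3) + exp(-2*I*pi/3) = 0.)
Dimension check: dim(rho) = sum (mult * dim) = 3*1 + 3*1 + 1*1 + 2*1 = 9 = chi_rho(e) = 9.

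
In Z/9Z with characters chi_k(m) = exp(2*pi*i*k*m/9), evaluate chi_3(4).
chi_3(4) = zeta_9^12 = exp(2*I*pi/3)

chi_3(4) = zeta_9^(3*4) = zeta_9^12. Since zeta_9^9 = 1, this equals zeta_9^3 = exp(2*pi*i*3/9) = exp(2*I*pi/3).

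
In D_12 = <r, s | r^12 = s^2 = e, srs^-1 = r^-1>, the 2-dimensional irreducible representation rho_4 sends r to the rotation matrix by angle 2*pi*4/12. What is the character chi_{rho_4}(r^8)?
chi_{rho_4}(r^8) = 2*cos(2*pi*4*8/12) = -1

Reasoning: rho_4(r^8) is rotation by angle 2*pi*4*8/12, whose trace is 2*cos(2*pi*4*8/12) = -1.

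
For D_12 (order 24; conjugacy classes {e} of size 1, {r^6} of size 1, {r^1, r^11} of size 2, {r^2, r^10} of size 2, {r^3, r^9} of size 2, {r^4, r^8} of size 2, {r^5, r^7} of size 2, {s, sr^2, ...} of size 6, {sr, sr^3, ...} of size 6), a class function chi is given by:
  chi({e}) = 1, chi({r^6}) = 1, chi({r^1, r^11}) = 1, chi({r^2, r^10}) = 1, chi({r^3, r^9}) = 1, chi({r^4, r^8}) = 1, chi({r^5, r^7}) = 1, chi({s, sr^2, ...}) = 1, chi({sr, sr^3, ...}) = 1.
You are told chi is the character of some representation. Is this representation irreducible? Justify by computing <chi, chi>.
Irreducible: <chi, chi> = 1.

Proof sketch: <chi, chi> = (1/|G|) sum_C |C| * |chi(C)|^2 = (1/24)[1*|1|^2 + 1*|1|^2 + 2*|1|^2 + 2*|1|^2 + 2*|1|^2 + 2*|1|^2 + 2*|1|^2 + 6*|1|^2 + 6*|1|^2]
  = (1/24)[(1) + (1) + (2) + (2) + (2) + (2) + (2) + (6) + (6)] = 24/24 = 1.
A character is irreducible iff <chi, chi> = 1, so this representation is irreducible.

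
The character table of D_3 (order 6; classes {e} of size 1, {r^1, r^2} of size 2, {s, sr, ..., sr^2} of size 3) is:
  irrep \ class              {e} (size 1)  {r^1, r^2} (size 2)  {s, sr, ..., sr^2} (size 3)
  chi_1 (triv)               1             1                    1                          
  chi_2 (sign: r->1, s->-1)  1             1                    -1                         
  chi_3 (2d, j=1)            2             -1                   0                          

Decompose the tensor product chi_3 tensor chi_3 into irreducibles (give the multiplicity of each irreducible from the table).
chi_3 tensor chi_3 = chi_1 + chi_2 + chi_3 (all other irreducibles have multiplicity 0).

Argument: The character of a tensor product is the pointwise product (chi_3 * chi_3)(C) = chi_3(C) * chi_3(C):
  {e}: (2)*(2), {r^1, r^2}: (-1)*(-1), {s, sr, ..., sr^2}: (0)*(0)
so (chi_3 * chi_3) takes values
  {e} -> 4, {r^1, r^2} -> 1, {s, sr, ..., sr^2} -> 0.
Now take the inner product of this character with each irreducible chi from the table, <chi_3*chi_3, chi> = (1/6) sum_C |C| (chi_3*chi_3)(C) conj(chi(C)):
  <chi_3*chi_3, chi_1> = (1/6)[1*(4)*conj(1) + 2*(1)*conj(1) + 3*(0)*conj(1)]
      = (1/6)[(4) + (2) + (0)] = 6/6 = 1
  <chi_3*chi_3, chi_2> = (1/6)[1*(4)*conj(1) + 2*(1)*conj(1) + 3*(0)*conj(-1)]
      = (1/6)[(4) + (2) + (0)] = 6/6 = 1
  <chi_3*chi_3, chi_3> = (1/6)[1*(4)*conj(2) + 2*(1)*conj(-1) + 3*(0)*conj(0)]
      = (1/6)[(8) + (-2) + (0)] = 6/6 = 1
Hence the multiplicities are chi_1: 1, chi_2: 1, chi_3: 1. Dimension check: dim(chi_3)*dim(chi_3) = 2*2 = 4 and sum (mult * dim) = 1*1 + 1*1 + 1*2 = 4.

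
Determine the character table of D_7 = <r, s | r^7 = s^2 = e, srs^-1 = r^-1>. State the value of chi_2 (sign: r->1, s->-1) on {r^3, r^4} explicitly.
Conjugacy classes: {e} of size 1, {r^1, r^6} of size 2, {r^2, r^5} of size 2, {r^3, r^4} of size 2, {s, sr, ..., sr^6} of size 7.
Character table:
  irrep \ class              {e} (size 1)  {r^1, r^6} (size 2)  {r^2, r^5} (size 2)  {r^3, r^4} (size 2)  {s, sr, ..., sr^6} (size 7)
  chi_1 (triv)               1             1                    1                    1                    1                          
  chi_2 (sign: r->1, s->-1)  1             1                    1                    1                    -1                         
  chi_3 (2d, j=1)            2             2*cos(2*pi/7)        -2*cos(3*pi/7)       -2*cos(pi/7)         0                          
  chi_4 (2d, j=2)            2             -2*cos(3*pi/7)       -2*cos(pi/7)         2*cos(2*pi/7)        0                          
  chi_5 (2d, j=3)            2             -2*cos(pi/7)         2*cos(2*pi/7)        -2*cos(3*pi/7)       0                          

Spot check: chi_2 (sign: r->1, s->-1) on {r^3, r^4} = 1.

Explanation: D_7 has order 2*7 = 14 with 5 conjugacy classes, hence 5 irreducibles. Sum of squared dims 1 + 1 + 4 + 4 + 4 = 14 = |G|. Linear characters come from the abelianisation; the 2-dimensional irreps have character r^k -> 2*cos(2*pi*j*k/7), reflections -> 0.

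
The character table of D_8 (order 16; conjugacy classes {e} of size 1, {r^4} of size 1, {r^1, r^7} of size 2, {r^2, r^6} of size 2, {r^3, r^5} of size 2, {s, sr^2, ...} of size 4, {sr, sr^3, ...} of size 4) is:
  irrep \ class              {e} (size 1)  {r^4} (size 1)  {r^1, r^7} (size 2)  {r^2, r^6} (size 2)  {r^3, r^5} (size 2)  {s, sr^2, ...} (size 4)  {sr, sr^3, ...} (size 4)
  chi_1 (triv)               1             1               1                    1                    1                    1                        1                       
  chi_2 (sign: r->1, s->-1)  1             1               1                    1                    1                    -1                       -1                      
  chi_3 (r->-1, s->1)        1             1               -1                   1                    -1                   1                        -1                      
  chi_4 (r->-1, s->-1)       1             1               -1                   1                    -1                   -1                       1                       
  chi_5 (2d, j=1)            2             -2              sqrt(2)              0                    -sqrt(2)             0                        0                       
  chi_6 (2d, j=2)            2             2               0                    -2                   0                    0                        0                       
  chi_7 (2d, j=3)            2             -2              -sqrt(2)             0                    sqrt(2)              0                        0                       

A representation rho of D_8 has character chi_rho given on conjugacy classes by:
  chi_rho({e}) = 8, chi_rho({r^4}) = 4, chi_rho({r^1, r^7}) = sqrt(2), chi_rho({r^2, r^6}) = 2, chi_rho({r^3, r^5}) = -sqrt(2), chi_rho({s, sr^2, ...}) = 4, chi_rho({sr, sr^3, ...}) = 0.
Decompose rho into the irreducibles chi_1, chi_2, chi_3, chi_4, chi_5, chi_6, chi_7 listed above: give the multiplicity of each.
Multiplicities: chi_1: 2, chi_2: 0, chi_3: 2, chi_4: 0, chi_5: 1, chi_6: 1, chi_7: 0.

Use <chi_rho, chi> = (1/|G|) sum_C |C| * chi_rho(C) * conj(chi(C)) with |G| = 16 for each irreducible chi in the table:
  <chi_rho, chi_1> = (1/16)[1*(8)*conj(1) + 1*(4)*conj(1) + 2*(sqrt(2))*conj(1) + 2*(2)*conj(1) + 2*(-sqrt(2))*conj(1) + 4*(4)*conj(1) + 4*(0)*conj(1)]
      = (1/16)[(8) + (4) + (2*sqrt(2)) + (4) + (-2*sqrt(2)) + (16) + (0)] = 32/16 = 2
  <chi_rho, chi_2> = (1/16)[1*(8)*conj(1) + 1*(4)*conj(1) + 2*(sqrt(2))*conj(1) + 2*(2)*conj(1) + 2*(-sqrt(2))*conj(1) + 4*(4)*conj(-1) + 4*(0)*conj(-1)]
      = (1/16)[(8) + (4) + (2*sqrt(2)) + (4) + (-2*sqrt(2)) + (-16) + (0)] = 0/16 = 0
  <chi_rho, chi_3> = (1/16)[1*(8)*conj(1) + 1*(4)*conj(1) + 2*(sqrt(2))*conj(-1) + 2*(2)*conj(1) + 2*(-sqrt(2))*conj(-1) + 4*(4)*conj(1) + 4*(0)*conj(-1)]
      = (1/16)[(8) + (4) + (-2*sqrt(2)) + (4) + (2*sqrt(2)) + (16) + (0)] = 32/16 = 2
  <chi_rho, chi_4> = (1/16)[1*(8)*conj(1) + 1*(4)*conj(1) + 2*(sqrt(2))*conj(-1) + 2*(2)*conj(1) + 2*(-sqrt(2))*conj(-1) + 4*(4)*conj(-1) + 4*(0)*conj(1)]
      = (1/16)[(8) + (4) + (-2*sqrt(2)) + (4) + (2*sqrt(2)) + (-16) + (0)] = 0/16 = 0
  <chi_rho, chi_5> = (1/16)[1*(8)*conj(2) + 1*(4)*conj(-2) + 2*(sqrt(2))*conj(sqrt(2)) + 2*(2)*conj(0) + 2*(-sqrt(2))*conj(-sqrt(2)) + 4*(4)*conj(0) + 4*(0)*conj(0)]
      = (1/16)[(16) + (-8) + (4) + (0) + (4) + (0) + (0)] = 16/16 = 1
  <chi_rho, chi_6> = (1/16)[1*(8)*conj(2) + 1*(4)*conj(2) + 2*(sqrt(2))*conj(0) + 2*(2)*conj(-2) + 2*(-sqrt(2))*conj(0) + 4*(4)*conj(0) + 4*(0)*conj(0)]
      = (1/16)[(16) + (8) + (0) + (-8) + (0) + (0) + (0)] = 16/16 = 1
  <chi_rho, chi_7> = (1/16)[1*(8)*conj(2) + 1*(4)*conj(-2) + 2*(sqrt(2))*conj(-sqrt(2)) + 2*(2)*conj(0) + 2*(-sqrt(2))*conj(sqrt(2)) + 4*(4)*conj(0) + 4*(0)*conj(0)]
      = (1/16)[(16) + (-8) + (-4) + (0) + (-4) + (0) + (0)] = 0/16 = 0
Dimension check: dim(rho) = sum (mult * dim) = 2*1 + 0*1 + 2*1 + 0*1 + 1*2 + 1*2 + 0*2 = 8 = chi_rho(e) = 8.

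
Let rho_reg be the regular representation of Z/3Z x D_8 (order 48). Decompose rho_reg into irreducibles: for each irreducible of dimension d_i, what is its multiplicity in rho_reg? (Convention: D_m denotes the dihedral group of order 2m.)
Each irreducible V_i of dimension d_i appears with multiplicity d_i, i.e. rho_reg = (direct sum over all irreducibles V_i) d_i V_i. The irreducible dimensions for Z/3Z x D_8 are 1, 1, 1, 1, 1, 1, 1, 1, 1, 1, 1, 1, 2, 2, 2, 2, 2, 2, 2, 2, 2: 12 irreducibles of dimension 1, each with multiplicity 1; 9 irreducibles of dimension 2, each with multiplicity 2. Total dimension 12*1*1 + 9*2*2 = 48 = |G|.

General theorem: in the regular representation of a finite group G, each irreducible appears with multiplicity equal to its dimension. Check: dim(rho_reg) = sum d_i^2 = 1 + 1 + 1 + 1 + 1 + 1 + 1 + 1 + 1 + 1 + 1 + 1 + 4 + 4 + 4 + 4 + 4 + 4 + 4 + 4 + 4 = 48 = |G|.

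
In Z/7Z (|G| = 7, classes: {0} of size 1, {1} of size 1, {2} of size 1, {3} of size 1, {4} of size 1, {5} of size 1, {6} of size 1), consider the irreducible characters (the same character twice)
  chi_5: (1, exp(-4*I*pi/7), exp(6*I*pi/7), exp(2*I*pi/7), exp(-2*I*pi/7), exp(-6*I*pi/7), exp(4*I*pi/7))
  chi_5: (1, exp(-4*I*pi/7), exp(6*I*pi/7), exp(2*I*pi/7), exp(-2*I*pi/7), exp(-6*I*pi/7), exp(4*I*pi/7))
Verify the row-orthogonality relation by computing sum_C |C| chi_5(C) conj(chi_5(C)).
Sum = 7 = |G| = 7; so <chi_5, chi_5> = 1 (norm-1 confirms irreducibility).

Argument: Compute term by term over conjugacy classes (|C| * chi_5(C) * conj(chi_5(C))):
  1*(1)*conj(1) + 1*(exp(-4*I*pi/7))*conj(exp(-4*I*pi/7)) + 1*(exp(6*I*pi/7))*conj(exp(6*I*pi/7)) + 1*(exp(2*I*pi/7))*conj(exp(2*I*pi/7)) + 1*(exp(-2*I*pi/7))*conj(exp(-2*I*pi/7)) + 1*(exp(-6*I*pi/7))*conj(exp(-6*I*pi/7)) + 1*(exp(4*I*pi/7))*conj(exp(4*I*pi/7))
  = (1) + (1) + (1) + (1) + (1) + (1) + (1)
  = 7.
(Exp terms are combined using exp(i*s)*conj(exp(i*t)) = exp(i*(s-t)), and sums of them are collapsed using the identity that for every m > 1 the m distinct m-th roots of unity sum to 0, e.g. 1 + exp(2*I*pi/3) + exp(-2*I*pi/3) = 0.)
Dividing by |G| = 7 gives 7/7 = 1, matching the row-orthogonality relation <chi_5, chi_5> = [chi_5 = chi_5].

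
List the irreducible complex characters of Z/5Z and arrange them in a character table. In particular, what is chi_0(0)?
Character table of Z/5Z (irreps indexed chi_0,...,chi_4 with chi_k(m) = zeta_5^(k*m), zeta_5 = exp(2*pi*i/5)):
  irrep \ class  {0} (size 1)  {1} (size 1)    {2} (size 1)    {3} (size 1)    {4} (size 1)  
  chi_0          1             1               1               1               1             
  chi_1          1             exp(2*I*pi/5)   exp(4*I*pi/5)   exp(-4*I*pi/5)  exp(-2*I*pi/5)
  chi_2          1             exp(4*I*pi/5)   exp(-2*I*pi/5)  exp(2*I*pi/5)   exp(-4*I*pi/5)
  chi_3          1             exp(-4*I*pi/5)  exp(2*I*pi/5)   exp(-2*I*pi/5)  exp(4*I*pi/5) 
  chi_4          1             exp(-2*I*pi/5)  exp(-4*I*pi/5)  exp(4*I*pi/5)   exp(2*I*pi/5) 

Spot check: chi_0(0) = zeta_5^(0*0) = zeta_5^0 = 1.

Explanation: Z/5Z is abelian, so all 5 irreducible complex representations are 1-dimensional. They are given by chi_k(m) = zeta_5^(k*m) for k = 0,...,4. Row orthogonality: sum_m chi_k(m) conj(chi_l(m)) = 5 * [k = l].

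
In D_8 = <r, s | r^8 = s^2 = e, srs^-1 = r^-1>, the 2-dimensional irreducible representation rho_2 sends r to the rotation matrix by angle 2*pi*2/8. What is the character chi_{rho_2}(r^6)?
chi_{rho_2}(r^6) = 2*cos(2*pi*2*6/8) = -2

Argument: rho_2(r^6) is rotation by angle 2*pi*2*6/8, whose trace is 2*cos(2*pi*2*6/8) = -2.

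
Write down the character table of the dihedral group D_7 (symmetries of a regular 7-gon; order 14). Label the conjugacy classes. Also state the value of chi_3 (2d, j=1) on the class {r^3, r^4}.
Conjugacy classes: {e} of size 1, {r^1, r^6} of size 2, {r^2, r^5} of size 2, {r^3, r^4} of size 2, {s, sr, ..., sr^6} of size 7.
Character table:
  irrep \ class              {e} (size 1)  {r^1, r^6} (size 2)  {r^2, r^5} (size 2)  {r^3, r^4} (size 2)  {s, sr, ..., sr^6} (size 7)
  chi_1 (triv)               1             1                    1                    1                    1                          
  chi_2 (sign: r->1, s->-1)  1             1                    1                    1                    -1                         
  chi_3 (2d, j=1)            2             2*cos(2*pi/7)        -2*cos(3*pi/7)       -2*cos(pi/7)         0                          
  chi_4 (2d, j=2)            2             -2*cos(3*pi/7)       -2*cos(pi/7)         2*cos(2*pi/7)        0                          
  chi_5 (2d, j=3)            2             -2*cos(pi/7)         2*cos(2*pi/7)        -2*cos(3*pi/7)       0                          

Spot check: chi_3 (2d, j=1) on {r^3, r^4} = -2*cos(pi/7).

Justification: D_7 has order 2*7 = 14 with 5 conjugacy classes, hence 5 irreducibles. Sum of squared dims 1 + 1 + 4 + 4 + 4 = 14 = |G|. Linear characters come from the abelianisation; the 2-dimensional irreps have character r^k -> 2*cos(2*pi*j*k/7), reflections -> 0.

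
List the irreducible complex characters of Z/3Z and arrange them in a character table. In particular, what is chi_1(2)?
Character table of Z/3Z (irreps indexed chi_0,...,chi_2 with chi_k(m) = zeta_3^(k*m), zeta_3 = exp(2*pi*i/3)):
  irrep \ class  {0} (size 1)  {1} (size 1)    {2} (size 1)  
  chi_0          1             1               1             
  chi_1          1             exp(2*I*pi/3)   exp(-2*I*pi/3)
  chi_2          1             exp(-2*I*pi/3)  exp(2*I*pi/3) 

Spot check: chi_1(2) = zeta_3^(1*2) = zeta_3^2 = exp(-2*I*pi/3).

Why: Z/3Z is abelian, so all 3 irreducible complex representations are 1-dimensional. They are given by chi_k(m) = zeta_3^(k*m) for k = 0,...,2. Row orthogonality: sum_m chi_k(m) conj(chi_l(m)) = 3 * [k = l].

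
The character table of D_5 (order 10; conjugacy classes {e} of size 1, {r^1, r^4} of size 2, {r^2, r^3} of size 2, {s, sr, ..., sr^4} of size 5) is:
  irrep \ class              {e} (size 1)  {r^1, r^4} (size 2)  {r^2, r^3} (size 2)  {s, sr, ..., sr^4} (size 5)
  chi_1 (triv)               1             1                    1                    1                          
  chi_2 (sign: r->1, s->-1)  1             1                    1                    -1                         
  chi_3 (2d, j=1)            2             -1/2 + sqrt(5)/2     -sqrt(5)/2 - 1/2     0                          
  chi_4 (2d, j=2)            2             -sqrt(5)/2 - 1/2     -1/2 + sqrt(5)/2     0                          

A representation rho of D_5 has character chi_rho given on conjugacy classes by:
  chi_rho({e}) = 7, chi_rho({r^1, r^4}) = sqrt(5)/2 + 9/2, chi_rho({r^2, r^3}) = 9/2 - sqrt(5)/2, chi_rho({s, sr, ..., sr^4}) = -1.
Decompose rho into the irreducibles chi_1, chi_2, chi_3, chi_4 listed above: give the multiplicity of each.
Multiplicities: chi_1: 2, chi_2: 3, chi_3: 1, chi_4: 0.

Proof sketch: Use <chi_rho, chi> = (1/|G|) sum_C |C| * chi_rho(C) * conj(chi(C)) with |G| = 10 for each irreducible chi in the table:
  <chi_rho, chi_1> = (1/10)[1*(7)*conj(1) + 2*(sqrt(5)/2 + 9/2)*conj(1) + 2*(9/2 - sqrt(5)/2)*conj(1) + 5*(-1)*conj(1)]
      = (1/10)[(7) + (sqrt(5) + 9) + (9 - sqrt(5)) + (-5)] = 20/10 = 2
  <chi_rho, chi_2> = (1/10)[1*(7)*conj(1) + 2*(sqrt(5)/2 + 9/2)*conj(1) + 2*(9/2 - sqrt(5)/2)*conj(1) + 5*(-1)*conj(-1)]
      = (1/10)[(7) + (sqrt(5) + 9) + (9 - sqrt(5)) + (5)] = 30/10 = 3
  <chi_rho, chi_3> = (1/10)[1*(7)*conj(2) + 2*(sqrt(5)/2 + 9/2)*conj(-1/2 + sqrt(5)/2) + 2*(9/2 - sqrt(5)/2)*conj(-sqrt(5)/2 - 1/2) + 5*(-1)*conj(0)]
      = (1/10)[(14) + (-2 + 4*sqrt(5)) + (-4*sqrt(5) - 2) + (0)] = 10/10 = 1
  <chi_rho, chi_4> = (1/10)[1*(7)*conj(2) + 2*(sqrt(5)/2 + 9/2)*conj(-sqrt(5)/2 - 1/2) + 2*(9/2 - sqrt(5)/2)*conj(-1/2 + sqrt(5)/2) + 5*(-1)*conj(0)]
      = (1/10)[(14) + (-5*sqrt(5) - 7) + (-7 + 5*sqrt(5)) + (0)] = 0/10 = 0
Dimension check: dim(rho) = sum (mult * dim) = 2*1 + 3*1 + 1*2 + 0*2 = 7 = chi_rho(e) = 7.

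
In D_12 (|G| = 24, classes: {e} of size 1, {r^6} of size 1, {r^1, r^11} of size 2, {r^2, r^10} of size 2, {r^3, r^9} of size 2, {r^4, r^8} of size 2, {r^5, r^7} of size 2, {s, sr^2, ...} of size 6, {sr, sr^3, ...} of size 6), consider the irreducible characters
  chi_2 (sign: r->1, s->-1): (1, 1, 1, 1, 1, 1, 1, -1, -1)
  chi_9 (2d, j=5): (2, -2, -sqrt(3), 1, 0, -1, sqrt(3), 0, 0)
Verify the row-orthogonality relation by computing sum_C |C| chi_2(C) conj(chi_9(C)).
Sum = 0; so <chi_2, chi_9> = 0 (distinct irreducibles are orthogonal).

Derivation: Compute term by term over conjugacy classes (|C| * chi_2(C) * conj(chi_9(C))):
  1*(1)*conj(2) + 1*(1)*conj(-2) + 2*(1)*conj(-sqrt(3)) + 2*(1)*conj(1) + 2*(1)*conj(0) + 2*(1)*conj(-1) + 2*(1)*conj(sqrt(3)) + 6*(-1)*conj(0) + 6*(-1)*conj(0)
  = (2) + (-2) + (-2*sqrt(3)) + (2) + (0) + (-2) + (2*sqrt(3)) + (0) + (0)
  = 0.
Dividing by |G| = 24 gives 0/24 = 0, matching the row-orthogonality relation <chi_2, chi_9> = [chi_2 = chi_9].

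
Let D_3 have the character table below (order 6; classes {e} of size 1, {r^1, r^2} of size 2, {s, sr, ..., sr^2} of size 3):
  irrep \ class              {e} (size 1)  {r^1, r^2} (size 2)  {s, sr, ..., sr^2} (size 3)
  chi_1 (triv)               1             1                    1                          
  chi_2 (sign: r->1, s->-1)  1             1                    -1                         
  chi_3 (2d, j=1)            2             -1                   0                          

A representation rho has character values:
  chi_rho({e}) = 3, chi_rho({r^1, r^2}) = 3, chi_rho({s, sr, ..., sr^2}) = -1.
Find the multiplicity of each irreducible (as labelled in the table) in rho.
Multiplicities: chi_1: 1, chi_2: 2, chi_3: 0.

Why: Use <chi_rho, chi> = (1/|G|) sum_C |C| * chi_rho(C) * conj(chi(C)) with |G| = 6 for each irreducible chi in the table:
  <chi_rho, chi_1> = (1/6)[1*(3)*conj(1) + 2*(3)*conj(1) + 3*(-1)*conj(1)]
      = (1/6)[(3) + (6) + (-3)] = 6/6 = 1
  <chi_rho, chi_2> = (1/6)[1*(3)*conj(1) + 2*(3)*conj(1) + 3*(-1)*conj(-1)]
      = (1/6)[(3) + (6) + (3)] = 12/6 = 2
  <chi_rho, chi_3> = (1/6)[1*(3)*conj(2) + 2*(3)*conj(-1) + 3*(-1)*conj(0)]
      = (1/6)[(6) + (-6) + (0)] = 0/6 = 0
Dimension check: dim(rho) = sum (mult * dim) = 1*1 + 2*1 + 0*2 = 3 = chi_rho(e) = 3.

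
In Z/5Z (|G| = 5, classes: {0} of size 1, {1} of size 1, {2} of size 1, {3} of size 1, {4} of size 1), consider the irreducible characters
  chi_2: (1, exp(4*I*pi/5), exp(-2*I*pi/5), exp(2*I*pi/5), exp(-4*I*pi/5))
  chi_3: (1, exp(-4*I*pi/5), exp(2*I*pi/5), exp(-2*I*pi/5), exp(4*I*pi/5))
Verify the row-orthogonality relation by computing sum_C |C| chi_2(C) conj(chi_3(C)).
Sum = 0; so <chi_2, chi_3> = 0 (distinct irreducibles are orthogonal).

Solution. Compute term by term over conjugacy classes (|C| * chi_2(C) * conj(chi_3(C))):
  1*(1)*conj(1) + 1*(exp(4*I*pi/5))*conj(exp(-4*I*pi/5)) + 1*(exp(-2*I*pi/5))*conj(exp(2*I*pi/5)) + 1*(exp(2*I*pi/5))*conj(exp(-2*I*pi/5)) + 1*(exp(-4*I*pi/5))*conj(exp(4*I*pi/5))
  = (1) + (exp(-2*I*pi/5)) + (exp(-4*I*pi/5)) + (exp(4*I*pi/5)) + (exp(2*I*pi/5))
  = 0.
(Exp terms are combined using exp(i*s)*conj(exp(i*t)) = exp(i*(s-t)), and sums of them are collapsed using the identity that for every m > 1 the m distinct m-th roots of unity sum to 0, e.g. 1 + exp(2*I*pi/3) + exp(-2*I*pi/3) = 0.)
Dividing by |G| = 5 gives 0/5 = 0, matching the row-orthogonality relation <chi_2, chi_3> = [chi_2 = chi_3].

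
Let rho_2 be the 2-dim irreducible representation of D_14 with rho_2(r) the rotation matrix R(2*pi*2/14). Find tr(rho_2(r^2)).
chi_{rho_2}(r^2) = 2*cos(2*pi*2*2/14) = -2*cos(3*pi/7)

Working: rho_2(r^2) is rotation by angle 2*pi*2*2/14, whose trace is 2*cos(2*pi*2*2/14) = -2*cos(3*pi/7).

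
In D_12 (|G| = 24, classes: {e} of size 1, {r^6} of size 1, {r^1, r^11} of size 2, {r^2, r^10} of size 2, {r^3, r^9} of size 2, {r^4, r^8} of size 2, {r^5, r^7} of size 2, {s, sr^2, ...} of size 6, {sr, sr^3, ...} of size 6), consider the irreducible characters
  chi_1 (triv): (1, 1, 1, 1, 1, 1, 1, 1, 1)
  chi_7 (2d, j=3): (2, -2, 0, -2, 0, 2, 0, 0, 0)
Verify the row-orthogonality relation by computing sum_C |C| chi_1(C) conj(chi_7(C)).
Sum = 0; so <chi_1, chi_7> = 0 (distinct irreducibles are orthogonal).

Why: Compute term by term over conjugacy classes (|C| * chi_1(C) * conj(chi_7(C))):
  1*(1)*conj(2) + 1*(1)*conj(-2) + 2*(1)*conj(0) + 2*(1)*conj(-2) + 2*(1)*conj(0) + 2*(1)*conj(2) + 2*(1)*conj(0) + 6*(1)*conj(0) + 6*(1)*conj(0)
  = (2) + (-2) + (0) + (-4) + (0) + (4) + (0) + (0) + (0)
  = 0.
Dividing by |G| = 24 gives 0/24 = 0, matching the row-orthogonality relation <chi_1, chi_7> = [chi_1 = chi_7].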